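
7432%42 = 40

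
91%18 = 1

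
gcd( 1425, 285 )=285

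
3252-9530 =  - 6278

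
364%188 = 176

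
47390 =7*6770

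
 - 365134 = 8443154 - 8808288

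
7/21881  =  7/21881 = 0.00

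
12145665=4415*2751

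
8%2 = 0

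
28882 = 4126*7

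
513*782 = 401166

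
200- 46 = 154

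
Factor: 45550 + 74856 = 2^1 *11^1*13^1*421^1 = 120406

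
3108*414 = 1286712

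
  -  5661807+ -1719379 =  - 7381186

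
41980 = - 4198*( - 10 ) 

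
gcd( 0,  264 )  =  264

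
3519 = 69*51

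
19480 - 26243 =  - 6763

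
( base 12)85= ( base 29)3e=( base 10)101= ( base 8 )145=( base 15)6b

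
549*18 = 9882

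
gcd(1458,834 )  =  6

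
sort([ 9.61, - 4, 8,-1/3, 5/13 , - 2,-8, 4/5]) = [ - 8, - 4,-2,-1/3,  5/13, 4/5, 8, 9.61 ]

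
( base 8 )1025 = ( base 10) 533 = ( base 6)2245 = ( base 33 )g5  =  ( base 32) gl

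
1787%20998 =1787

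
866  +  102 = 968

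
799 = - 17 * ( - 47)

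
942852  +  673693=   1616545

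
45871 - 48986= -3115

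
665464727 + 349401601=1014866328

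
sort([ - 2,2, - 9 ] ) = [ - 9, - 2,2] 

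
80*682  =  54560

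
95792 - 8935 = 86857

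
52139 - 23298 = 28841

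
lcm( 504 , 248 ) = 15624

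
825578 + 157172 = 982750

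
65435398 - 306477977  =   - 241042579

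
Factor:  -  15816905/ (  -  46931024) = 2^(-4 )*5^1*7^(-2 )*13^1*31^(-1)*43^1*1931^(-1)*5659^1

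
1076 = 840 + 236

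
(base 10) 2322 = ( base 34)20a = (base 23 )48M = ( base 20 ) 5g2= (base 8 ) 4422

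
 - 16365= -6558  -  9807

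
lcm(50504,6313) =50504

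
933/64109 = 933/64109 = 0.01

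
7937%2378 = 803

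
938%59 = 53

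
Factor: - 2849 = -7^1*11^1*37^1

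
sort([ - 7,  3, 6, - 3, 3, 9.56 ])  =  [-7, - 3,3,3,  6, 9.56] 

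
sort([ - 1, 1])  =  [-1,1] 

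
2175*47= 102225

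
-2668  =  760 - 3428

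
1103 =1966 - 863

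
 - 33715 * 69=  - 2326335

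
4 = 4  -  0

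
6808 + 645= 7453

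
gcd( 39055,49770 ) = 5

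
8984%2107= 556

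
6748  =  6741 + 7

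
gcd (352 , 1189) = 1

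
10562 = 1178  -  -9384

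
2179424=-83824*( - 26 )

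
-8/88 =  - 1+10/11 = - 0.09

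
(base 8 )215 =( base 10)141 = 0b10001101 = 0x8d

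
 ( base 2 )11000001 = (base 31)67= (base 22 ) 8h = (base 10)193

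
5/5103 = 5/5103 = 0.00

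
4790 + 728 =5518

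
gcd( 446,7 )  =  1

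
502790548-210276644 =292513904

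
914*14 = 12796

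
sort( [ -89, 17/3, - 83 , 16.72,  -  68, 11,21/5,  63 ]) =[-89,  -  83, - 68, 21/5, 17/3 , 11,16.72,63]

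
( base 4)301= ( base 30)1J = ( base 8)61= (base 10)49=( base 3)1211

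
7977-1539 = 6438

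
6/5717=6/5717 = 0.00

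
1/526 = 1/526 = 0.00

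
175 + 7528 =7703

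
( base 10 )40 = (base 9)44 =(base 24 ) 1g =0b101000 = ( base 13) 31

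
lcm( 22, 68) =748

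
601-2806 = -2205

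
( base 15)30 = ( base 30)1f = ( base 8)55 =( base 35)1A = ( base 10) 45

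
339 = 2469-2130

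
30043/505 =59 + 248/505 = 59.49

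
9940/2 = 4970 = 4970.00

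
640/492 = 1 + 37/123 = 1.30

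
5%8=5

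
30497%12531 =5435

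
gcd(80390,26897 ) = 1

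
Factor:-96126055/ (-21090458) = 2^( - 1)*5^1*1669^1*11519^1*  10545229^( - 1)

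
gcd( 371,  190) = 1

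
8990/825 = 1798/165 = 10.90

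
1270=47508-46238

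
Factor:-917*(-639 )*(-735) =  - 430682805 = - 3^3*5^1*7^3*71^1*131^1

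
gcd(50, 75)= 25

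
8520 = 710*12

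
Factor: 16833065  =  5^1*53^1* 63521^1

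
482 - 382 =100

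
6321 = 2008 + 4313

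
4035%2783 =1252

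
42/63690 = 7/10615 =0.00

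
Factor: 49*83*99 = 402633 = 3^2*7^2*11^1*83^1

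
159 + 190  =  349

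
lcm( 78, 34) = 1326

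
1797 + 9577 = 11374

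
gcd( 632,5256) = 8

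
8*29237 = 233896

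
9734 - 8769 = 965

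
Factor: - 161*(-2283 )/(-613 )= - 367563/613  =  -3^1 * 7^1*23^1*613^( - 1 )*761^1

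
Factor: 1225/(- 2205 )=-3^( - 2 )*5^1=- 5/9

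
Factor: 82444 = 2^2*20611^1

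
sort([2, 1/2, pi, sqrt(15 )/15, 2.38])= [ sqrt(15 ) /15, 1/2, 2, 2.38 , pi]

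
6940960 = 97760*71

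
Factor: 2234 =2^1*1117^1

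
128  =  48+80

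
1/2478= 1/2478 =0.00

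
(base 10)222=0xDE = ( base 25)8M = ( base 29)7j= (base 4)3132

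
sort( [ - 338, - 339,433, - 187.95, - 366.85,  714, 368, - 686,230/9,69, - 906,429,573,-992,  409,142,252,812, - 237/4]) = [ - 992, - 906, - 686,-366.85, - 339, - 338,-187.95, - 237/4, 230/9, 69, 142,252, 368,409, 429,433, 573  ,  714, 812]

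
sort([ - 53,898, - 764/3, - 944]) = [  -  944, - 764/3, - 53,898 ] 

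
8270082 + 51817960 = 60088042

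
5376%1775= 51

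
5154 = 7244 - 2090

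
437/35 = 12 + 17/35 =12.49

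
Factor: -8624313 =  - 3^5*35491^1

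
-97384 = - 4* 24346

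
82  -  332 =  - 250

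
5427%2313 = 801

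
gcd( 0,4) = 4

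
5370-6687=-1317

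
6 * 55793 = 334758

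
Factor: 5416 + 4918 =10334 = 2^1 * 5167^1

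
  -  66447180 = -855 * 77716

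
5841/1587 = 3 +360/529 = 3.68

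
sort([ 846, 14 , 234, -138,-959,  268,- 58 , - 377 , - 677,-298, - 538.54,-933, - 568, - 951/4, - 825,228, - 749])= [ - 959, - 933, - 825, - 749, - 677,-568, - 538.54, - 377, - 298,  -  951/4, - 138, - 58,14,228,234, 268, 846 ] 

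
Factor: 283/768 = 2^( - 8)* 3^( - 1)*283^1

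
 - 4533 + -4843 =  - 9376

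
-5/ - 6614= 5/6614 = 0.00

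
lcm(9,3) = 9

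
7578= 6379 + 1199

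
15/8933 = 15/8933 = 0.00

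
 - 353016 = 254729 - 607745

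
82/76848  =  41/38424 = 0.00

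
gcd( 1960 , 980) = 980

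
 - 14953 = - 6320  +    -  8633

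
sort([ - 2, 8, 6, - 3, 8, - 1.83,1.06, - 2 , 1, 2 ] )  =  [ - 3,  -  2,-2, - 1.83, 1,1.06, 2, 6,8, 8]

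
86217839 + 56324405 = 142542244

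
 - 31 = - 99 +68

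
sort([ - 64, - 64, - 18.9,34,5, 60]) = [ - 64,  -  64, - 18.9,5, 34,60] 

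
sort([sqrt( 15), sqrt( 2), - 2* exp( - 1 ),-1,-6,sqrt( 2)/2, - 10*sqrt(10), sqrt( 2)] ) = [ - 10*sqrt(10),-6,-1, - 2* exp(-1 ), sqrt (2)/2, sqrt (2), sqrt( 2) , sqrt( 15) ]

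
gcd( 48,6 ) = 6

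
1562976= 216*7236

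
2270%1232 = 1038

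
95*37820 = 3592900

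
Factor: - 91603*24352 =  - 2^5*47^1*761^1*1949^1 =- 2230716256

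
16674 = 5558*3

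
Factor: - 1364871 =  - 3^1*601^1*757^1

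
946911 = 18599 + 928312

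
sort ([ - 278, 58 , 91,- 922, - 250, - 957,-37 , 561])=[ - 957, -922, - 278,  -  250 , - 37, 58,  91,561]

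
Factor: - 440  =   - 2^3*5^1 *11^1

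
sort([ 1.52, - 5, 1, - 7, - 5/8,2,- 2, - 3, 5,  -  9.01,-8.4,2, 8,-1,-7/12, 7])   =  [ - 9.01, - 8.4,-7,- 5 ,  -  3,-2, - 1, -5/8,-7/12,1,1.52,2,2, 5,7, 8] 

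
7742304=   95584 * 81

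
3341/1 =3341= 3341.00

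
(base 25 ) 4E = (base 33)3F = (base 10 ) 114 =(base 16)72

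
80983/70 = 11569/10  =  1156.90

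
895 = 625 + 270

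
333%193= 140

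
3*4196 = 12588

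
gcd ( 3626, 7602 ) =14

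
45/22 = 2 + 1/22 = 2.05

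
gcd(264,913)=11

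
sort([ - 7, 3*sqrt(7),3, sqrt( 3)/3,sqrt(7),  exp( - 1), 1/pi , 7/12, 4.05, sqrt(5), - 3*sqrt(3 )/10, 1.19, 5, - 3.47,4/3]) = [ - 7, - 3.47, - 3*sqrt( 3 ) /10, 1/pi, exp( - 1),sqrt( 3) /3, 7/12, 1.19,4/3,sqrt(5 ) , sqrt(7) , 3 , 4.05,5, 3*sqrt(7 ) ]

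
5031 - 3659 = 1372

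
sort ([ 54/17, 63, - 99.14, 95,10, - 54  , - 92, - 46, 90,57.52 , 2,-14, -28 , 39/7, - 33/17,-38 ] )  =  [ - 99.14 , -92, - 54,-46, - 38,  -  28, - 14, - 33/17, 2,54/17,39/7,10,57.52,63,  90, 95]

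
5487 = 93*59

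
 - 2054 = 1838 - 3892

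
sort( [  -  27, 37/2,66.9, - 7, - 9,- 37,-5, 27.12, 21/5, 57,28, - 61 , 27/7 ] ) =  [- 61 ,-37,- 27, - 9 ,-7,-5, 27/7, 21/5, 37/2, 27.12,28, 57 , 66.9] 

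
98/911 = 98/911  =  0.11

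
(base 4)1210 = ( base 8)144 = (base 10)100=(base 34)2W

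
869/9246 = 869/9246 = 0.09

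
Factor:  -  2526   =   - 2^1*3^1*421^1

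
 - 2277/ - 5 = 455 + 2/5 =455.40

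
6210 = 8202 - 1992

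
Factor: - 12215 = -5^1*7^1* 349^1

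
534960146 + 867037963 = 1401998109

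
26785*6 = 160710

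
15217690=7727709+7489981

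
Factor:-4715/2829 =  - 3^( - 1 )*5^1 = - 5/3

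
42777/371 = 6111/53 = 115.30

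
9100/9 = 1011 + 1/9 = 1011.11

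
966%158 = 18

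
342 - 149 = 193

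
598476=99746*6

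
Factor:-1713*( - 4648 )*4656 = 37071183744= 2^7*3^2*7^1  *  83^1*97^1 * 571^1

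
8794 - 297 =8497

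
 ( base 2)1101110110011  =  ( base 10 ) 7091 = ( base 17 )1792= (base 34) 64j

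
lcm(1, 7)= 7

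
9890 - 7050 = 2840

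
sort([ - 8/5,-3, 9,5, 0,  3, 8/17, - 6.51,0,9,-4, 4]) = [  -  6.51 , - 4,-3, - 8/5, 0,0, 8/17, 3,4,5,9,9 ]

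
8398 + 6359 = 14757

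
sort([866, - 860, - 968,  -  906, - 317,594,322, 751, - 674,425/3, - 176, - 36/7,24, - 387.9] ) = [ - 968,-906, - 860,-674, - 387.9, - 317 , - 176, - 36/7 , 24, 425/3, 322,594,751,866]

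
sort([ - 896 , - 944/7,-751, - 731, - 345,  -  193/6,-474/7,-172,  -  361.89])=[ - 896,-751,-731,-361.89, - 345,  -  172,-944/7,- 474/7, -193/6 ] 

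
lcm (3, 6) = 6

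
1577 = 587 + 990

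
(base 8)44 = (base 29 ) 17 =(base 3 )1100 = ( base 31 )15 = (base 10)36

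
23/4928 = 23/4928 = 0.00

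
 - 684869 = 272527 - 957396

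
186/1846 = 93/923= 0.10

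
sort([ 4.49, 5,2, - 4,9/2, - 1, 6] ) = [ - 4, - 1,2,  4.49,9/2,5,6 ]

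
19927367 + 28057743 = 47985110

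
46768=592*79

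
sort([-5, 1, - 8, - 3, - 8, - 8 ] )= [ - 8, - 8, - 8, - 5, - 3,1]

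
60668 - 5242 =55426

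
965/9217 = 965/9217 = 0.10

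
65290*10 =652900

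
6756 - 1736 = 5020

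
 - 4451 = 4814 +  - 9265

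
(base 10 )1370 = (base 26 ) 20i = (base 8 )2532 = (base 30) 1FK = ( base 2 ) 10101011010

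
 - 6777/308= -6777/308 = - 22.00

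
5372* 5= 26860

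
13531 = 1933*7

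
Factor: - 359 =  - 359^1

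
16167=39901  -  23734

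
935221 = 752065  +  183156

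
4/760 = 1/190  =  0.01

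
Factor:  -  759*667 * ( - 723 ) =3^2 * 11^1*23^2*29^1*241^1 = 366020919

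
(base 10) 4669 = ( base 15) 15B4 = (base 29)5G0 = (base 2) 1001000111101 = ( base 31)4QJ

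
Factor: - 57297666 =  - 2^1*3^1 * 61^1* 89^1*1759^1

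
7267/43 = 169 = 169.00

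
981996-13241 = 968755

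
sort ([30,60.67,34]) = [30,34,60.67 ] 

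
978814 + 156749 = 1135563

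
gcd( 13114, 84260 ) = 2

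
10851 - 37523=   -  26672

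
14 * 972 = 13608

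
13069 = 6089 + 6980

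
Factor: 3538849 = 23^1  *  251^1*613^1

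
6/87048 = 1/14508 = 0.00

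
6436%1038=208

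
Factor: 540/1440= 2^( - 3)*3^1 = 3/8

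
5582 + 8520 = 14102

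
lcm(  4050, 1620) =8100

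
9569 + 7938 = 17507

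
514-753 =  - 239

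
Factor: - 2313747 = - 3^2*31^1  *8293^1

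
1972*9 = 17748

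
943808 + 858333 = 1802141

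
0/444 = 0 = 0.00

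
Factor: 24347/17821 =71^( - 1)*97^1 = 97/71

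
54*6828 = 368712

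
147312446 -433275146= -285962700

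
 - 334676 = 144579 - 479255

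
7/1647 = 7/1647 = 0.00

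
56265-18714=37551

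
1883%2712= 1883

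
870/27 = 290/9 = 32.22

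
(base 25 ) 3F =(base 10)90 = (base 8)132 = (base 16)5A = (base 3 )10100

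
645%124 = 25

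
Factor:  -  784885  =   - 5^1*29^1*5413^1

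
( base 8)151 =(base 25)45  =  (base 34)33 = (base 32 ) 39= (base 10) 105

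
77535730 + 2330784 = 79866514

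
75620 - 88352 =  - 12732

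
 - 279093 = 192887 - 471980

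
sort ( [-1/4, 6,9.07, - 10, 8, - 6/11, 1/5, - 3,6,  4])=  [ - 10,- 3,-6/11, - 1/4,1/5, 4,6,6, 8, 9.07]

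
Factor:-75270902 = -2^1 * 7^1*59^1 * 91127^1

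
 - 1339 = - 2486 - - 1147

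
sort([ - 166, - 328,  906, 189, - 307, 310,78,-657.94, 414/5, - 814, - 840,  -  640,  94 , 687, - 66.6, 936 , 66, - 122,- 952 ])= [- 952  , - 840,  -  814, -657.94,-640, - 328, - 307,  -  166 , -122, - 66.6, 66,78 , 414/5, 94, 189,310, 687, 906, 936] 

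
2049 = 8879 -6830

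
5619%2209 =1201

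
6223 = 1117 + 5106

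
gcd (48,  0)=48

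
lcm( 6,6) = 6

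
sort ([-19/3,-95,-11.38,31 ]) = [ - 95, - 11.38, - 19/3,31]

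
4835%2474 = 2361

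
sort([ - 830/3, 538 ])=[  -  830/3,  538] 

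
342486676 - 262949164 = 79537512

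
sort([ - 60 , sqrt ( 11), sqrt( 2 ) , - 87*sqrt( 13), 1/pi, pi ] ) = [-87*sqrt( 13),-60, 1/pi,sqrt ( 2), pi, sqrt ( 11 ) ]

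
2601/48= 867/16 = 54.19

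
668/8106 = 334/4053 = 0.08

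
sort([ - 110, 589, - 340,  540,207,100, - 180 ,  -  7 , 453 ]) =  [ - 340, - 180, - 110, - 7, 100,207, 453,540, 589]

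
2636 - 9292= - 6656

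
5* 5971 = 29855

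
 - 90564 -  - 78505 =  -12059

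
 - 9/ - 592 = 9/592 =0.02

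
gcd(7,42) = 7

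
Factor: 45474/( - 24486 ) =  - 13/7=   - 7^( - 1)*13^1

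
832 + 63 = 895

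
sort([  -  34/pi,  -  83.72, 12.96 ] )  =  [ - 83.72, - 34/pi, 12.96] 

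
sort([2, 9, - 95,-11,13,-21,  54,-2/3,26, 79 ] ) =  [-95, - 21 ,-11, - 2/3,2,9,13, 26,54,79 ]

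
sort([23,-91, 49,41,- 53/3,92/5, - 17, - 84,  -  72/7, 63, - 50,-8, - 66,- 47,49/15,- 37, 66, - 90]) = [ - 91,-90, - 84,  -  66, - 50,-47,  -  37,  -  53/3, - 17, - 72/7, - 8,49/15 , 92/5, 23,41,49,63,66]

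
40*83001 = 3320040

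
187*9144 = 1709928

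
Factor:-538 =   -  2^1*269^1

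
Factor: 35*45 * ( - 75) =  - 3^3*5^4 *7^1 = -118125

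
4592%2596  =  1996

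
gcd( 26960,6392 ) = 8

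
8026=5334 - - 2692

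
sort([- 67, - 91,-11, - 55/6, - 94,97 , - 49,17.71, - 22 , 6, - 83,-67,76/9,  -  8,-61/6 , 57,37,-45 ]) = [ - 94,-91, - 83, - 67, - 67, - 49,  -  45, - 22,  -  11, - 61/6, - 55/6, - 8, 6,76/9, 17.71,37,57, 97 ] 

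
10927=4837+6090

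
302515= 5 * 60503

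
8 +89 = 97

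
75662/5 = 15132 + 2/5 = 15132.40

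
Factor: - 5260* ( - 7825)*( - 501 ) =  - 2^2*3^1 * 5^3*167^1*263^1*313^1  =  - 20620909500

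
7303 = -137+7440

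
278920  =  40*6973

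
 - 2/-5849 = 2/5849 = 0.00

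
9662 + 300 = 9962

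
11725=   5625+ 6100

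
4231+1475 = 5706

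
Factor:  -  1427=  - 1427^1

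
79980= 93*860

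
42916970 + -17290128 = 25626842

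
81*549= 44469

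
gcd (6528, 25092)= 204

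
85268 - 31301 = 53967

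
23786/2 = 11893  =  11893.00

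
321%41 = 34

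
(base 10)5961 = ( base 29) 72g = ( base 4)1131021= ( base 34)55B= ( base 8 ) 13511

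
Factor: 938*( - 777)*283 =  - 206257758 = -2^1*3^1*7^2*37^1*67^1*283^1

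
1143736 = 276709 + 867027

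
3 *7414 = 22242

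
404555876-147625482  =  256930394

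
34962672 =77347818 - 42385146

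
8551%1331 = 565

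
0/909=0 =0.00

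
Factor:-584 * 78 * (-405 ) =2^4 * 3^5*5^1 *13^1 * 73^1= 18448560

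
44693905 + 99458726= 144152631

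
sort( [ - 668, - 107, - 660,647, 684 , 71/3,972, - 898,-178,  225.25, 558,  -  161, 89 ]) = [ - 898, - 668, - 660, - 178, - 161, - 107,71/3, 89,225.25, 558,  647 , 684 , 972 ] 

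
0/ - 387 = 0/1 = - 0.00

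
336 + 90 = 426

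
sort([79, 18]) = [18, 79]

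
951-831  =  120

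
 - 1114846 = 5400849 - 6515695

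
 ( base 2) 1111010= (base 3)11112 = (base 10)122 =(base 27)4e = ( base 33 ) 3N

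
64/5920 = 2/185 = 0.01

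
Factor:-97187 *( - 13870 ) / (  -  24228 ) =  - 2^( - 1) * 3^ ( - 2 )*5^1*19^1* 73^1 *673^(- 1)*97187^1 =- 673991845/12114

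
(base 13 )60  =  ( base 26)30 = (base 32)2e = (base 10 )78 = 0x4E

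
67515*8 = 540120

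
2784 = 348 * 8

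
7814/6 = 1302+1/3 = 1302.33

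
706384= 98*7208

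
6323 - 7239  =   - 916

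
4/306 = 2/153 = 0.01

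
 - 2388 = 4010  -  6398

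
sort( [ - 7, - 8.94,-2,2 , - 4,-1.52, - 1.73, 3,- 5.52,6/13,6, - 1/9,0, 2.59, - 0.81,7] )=[ - 8.94  , - 7, - 5.52 ,-4,- 2, - 1.73 , - 1.52  , - 0.81,-1/9, 0,6/13,2, 2.59,3 , 6,7 ] 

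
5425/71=5425/71 =76.41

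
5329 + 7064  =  12393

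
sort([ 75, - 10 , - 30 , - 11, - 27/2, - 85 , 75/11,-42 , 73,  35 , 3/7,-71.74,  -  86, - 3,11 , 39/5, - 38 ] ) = [ - 86, - 85, - 71.74 , - 42, - 38 , - 30, - 27/2, - 11 , - 10, - 3, 3/7,75/11,39/5,11, 35,73,75]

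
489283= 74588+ 414695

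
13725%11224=2501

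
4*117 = 468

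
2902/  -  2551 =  - 2+2200/2551 = - 1.14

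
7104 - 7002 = 102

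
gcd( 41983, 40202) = 1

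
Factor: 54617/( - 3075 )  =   - 3^( - 1 )*5^( - 2)*41^( - 1 )*54617^1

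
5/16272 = 5/16272 =0.00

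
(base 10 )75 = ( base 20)3F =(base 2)1001011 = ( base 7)135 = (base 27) 2l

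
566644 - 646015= - 79371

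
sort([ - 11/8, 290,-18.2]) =[ - 18.2 , - 11/8,290]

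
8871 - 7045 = 1826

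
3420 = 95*36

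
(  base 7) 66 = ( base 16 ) 30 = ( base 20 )28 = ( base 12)40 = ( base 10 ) 48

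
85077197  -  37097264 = 47979933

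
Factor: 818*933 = 763194= 2^1*3^1*311^1 * 409^1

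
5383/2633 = 5383/2633= 2.04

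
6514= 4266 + 2248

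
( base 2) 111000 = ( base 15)3B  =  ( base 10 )56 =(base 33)1n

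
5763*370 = 2132310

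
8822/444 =19 + 193/222= 19.87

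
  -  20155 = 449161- 469316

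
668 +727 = 1395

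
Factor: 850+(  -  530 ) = 2^6*5^1= 320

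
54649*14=765086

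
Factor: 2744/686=2^2= 4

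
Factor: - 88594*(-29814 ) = 2^2*3^1*11^1*4027^1*4969^1 = 2641341516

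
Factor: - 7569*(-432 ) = 3269808 = 2^4*3^5 * 29^2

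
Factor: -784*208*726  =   - 118390272 = - 2^9*3^1*7^2*11^2*13^1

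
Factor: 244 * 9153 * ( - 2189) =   -  4888763748=-2^2 * 3^4*11^1 *61^1 * 113^1 * 199^1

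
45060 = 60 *751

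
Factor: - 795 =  - 3^1*5^1*53^1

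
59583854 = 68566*869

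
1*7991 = 7991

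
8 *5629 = 45032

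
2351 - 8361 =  -6010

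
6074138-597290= 5476848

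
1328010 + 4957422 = 6285432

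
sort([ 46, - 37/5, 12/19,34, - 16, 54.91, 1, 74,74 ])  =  [-16, - 37/5, 12/19,  1,34,46, 54.91,74,74] 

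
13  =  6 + 7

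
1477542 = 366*4037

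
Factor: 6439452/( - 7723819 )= - 2^2*3^1*97^(  -  1 )*79627^ ( - 1 ) * 536621^1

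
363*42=15246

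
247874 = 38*6523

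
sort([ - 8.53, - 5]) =[ - 8.53, - 5] 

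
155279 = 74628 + 80651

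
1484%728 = 28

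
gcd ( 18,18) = 18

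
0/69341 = 0 = 0.00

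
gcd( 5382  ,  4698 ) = 18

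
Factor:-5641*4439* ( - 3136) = 78526691264 = 2^6*7^2*23^1*193^1 * 5641^1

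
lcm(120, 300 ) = 600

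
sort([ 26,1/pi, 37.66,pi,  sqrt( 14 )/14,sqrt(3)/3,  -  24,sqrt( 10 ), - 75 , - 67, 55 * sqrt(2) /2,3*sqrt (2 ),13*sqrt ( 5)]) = [-75, - 67, - 24,sqrt(14) /14,1/pi,sqrt(3) /3, pi,sqrt(10), 3*sqrt(2),26 , 13*sqrt(5),37.66,55*sqrt( 2 )/2] 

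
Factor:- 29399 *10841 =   -  37^1*293^1*29399^1 = -318714559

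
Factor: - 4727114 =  - 2^1*7^1*337651^1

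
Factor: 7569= 3^2*29^2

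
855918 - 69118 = 786800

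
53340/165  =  323  +  3/11 = 323.27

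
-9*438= -3942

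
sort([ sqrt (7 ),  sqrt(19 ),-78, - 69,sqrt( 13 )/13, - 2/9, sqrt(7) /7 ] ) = [ - 78, - 69, - 2/9,sqrt( 13 ) /13, sqrt(7 ) /7,  sqrt ( 7 ), sqrt(19 )]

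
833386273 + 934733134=1768119407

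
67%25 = 17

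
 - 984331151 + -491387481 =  - 1475718632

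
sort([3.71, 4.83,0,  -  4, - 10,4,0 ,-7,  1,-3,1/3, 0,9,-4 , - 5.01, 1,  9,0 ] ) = [ - 10,  -  7, - 5.01 , - 4,- 4,-3,0,0,0, 0 , 1/3,1,1 , 3.71,4, 4.83,9 , 9 ]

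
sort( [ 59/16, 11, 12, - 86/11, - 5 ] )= [ - 86/11, -5 , 59/16,11, 12 ] 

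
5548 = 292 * 19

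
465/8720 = 93/1744 = 0.05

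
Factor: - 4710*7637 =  - 2^1*3^1*5^1*7^1*157^1*1091^1 = - 35970270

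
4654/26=179 = 179.00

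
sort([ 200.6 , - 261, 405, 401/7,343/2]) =[ - 261,401/7, 343/2,200.6,405 ] 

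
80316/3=26772 = 26772.00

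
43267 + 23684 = 66951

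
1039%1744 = 1039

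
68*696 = 47328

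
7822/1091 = 7822/1091 = 7.17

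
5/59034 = 5/59034 = 0.00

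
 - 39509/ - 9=39509/9   =  4389.89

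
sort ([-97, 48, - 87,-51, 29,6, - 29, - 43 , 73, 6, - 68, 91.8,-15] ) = [-97, - 87,  -  68, - 51,-43, - 29,-15, 6, 6, 29 , 48, 73, 91.8] 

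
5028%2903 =2125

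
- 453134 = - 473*958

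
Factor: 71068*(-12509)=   -  888989612 = - 2^2*7^1*109^1*163^1 *1787^1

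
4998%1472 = 582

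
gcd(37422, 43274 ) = 154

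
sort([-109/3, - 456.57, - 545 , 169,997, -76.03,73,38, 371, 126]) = [ -545 , - 456.57 , - 76.03,-109/3, 38,73, 126,169, 371, 997]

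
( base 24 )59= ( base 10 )129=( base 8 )201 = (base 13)9c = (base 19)6f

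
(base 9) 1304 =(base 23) 1JA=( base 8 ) 1720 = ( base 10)976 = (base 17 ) 367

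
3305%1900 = 1405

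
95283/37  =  95283/37 = 2575.22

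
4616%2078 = 460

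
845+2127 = 2972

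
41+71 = 112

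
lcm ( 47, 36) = 1692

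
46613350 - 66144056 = -19530706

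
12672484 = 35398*358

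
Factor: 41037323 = 61^1*672743^1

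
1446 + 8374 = 9820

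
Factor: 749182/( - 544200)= -2^ ( - 2)*3^( - 1 )*5^( - 2 ) *7^1*59^1  =  - 413/300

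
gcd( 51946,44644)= 2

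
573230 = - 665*(-862 )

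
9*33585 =302265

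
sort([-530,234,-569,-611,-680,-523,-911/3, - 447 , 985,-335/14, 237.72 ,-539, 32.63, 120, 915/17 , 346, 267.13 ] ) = [ - 680,-611, - 569, - 539,-530,-523,- 447,  -  911/3, - 335/14, 32.63 , 915/17, 120,  234,237.72, 267.13,346,985]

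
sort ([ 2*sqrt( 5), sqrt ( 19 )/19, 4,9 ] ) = [ sqrt( 19)/19 , 4, 2*sqrt( 5 ),  9 ] 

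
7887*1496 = 11798952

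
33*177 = 5841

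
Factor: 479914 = 2^1*239957^1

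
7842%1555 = 67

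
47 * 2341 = 110027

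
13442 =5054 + 8388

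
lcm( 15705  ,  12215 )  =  109935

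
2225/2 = 1112 + 1/2   =  1112.50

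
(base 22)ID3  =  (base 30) a01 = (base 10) 9001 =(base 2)10001100101001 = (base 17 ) 1E28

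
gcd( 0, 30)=30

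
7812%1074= 294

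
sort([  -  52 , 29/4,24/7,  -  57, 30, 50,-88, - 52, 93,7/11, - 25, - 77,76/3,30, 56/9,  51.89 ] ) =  [ - 88, - 77 , - 57,-52,-52, - 25,7/11,24/7,56/9,  29/4,76/3 , 30 , 30,50,51.89,93]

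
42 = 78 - 36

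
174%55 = 9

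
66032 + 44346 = 110378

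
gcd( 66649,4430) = 1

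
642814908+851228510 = 1494043418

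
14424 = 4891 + 9533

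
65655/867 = 21885/289 = 75.73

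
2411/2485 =2411/2485 =0.97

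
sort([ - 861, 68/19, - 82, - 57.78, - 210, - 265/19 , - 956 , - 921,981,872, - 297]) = [-956,  -  921, - 861, - 297,-210, - 82, - 57.78, - 265/19, 68/19,872, 981]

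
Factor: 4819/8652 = 2^(-2)*3^(  -  1)*7^ ( - 1)*61^1*79^1*103^( - 1 ) 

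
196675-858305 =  - 661630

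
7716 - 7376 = 340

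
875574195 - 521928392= 353645803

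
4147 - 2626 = 1521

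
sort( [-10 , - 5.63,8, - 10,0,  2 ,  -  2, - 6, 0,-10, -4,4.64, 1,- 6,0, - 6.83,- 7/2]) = [ - 10 , - 10, - 10, - 6.83, -6, - 6,-5.63,- 4, - 7/2, - 2, 0, 0,0,1,2,4.64,8] 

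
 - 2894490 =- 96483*30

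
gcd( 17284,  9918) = 58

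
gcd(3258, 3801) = 543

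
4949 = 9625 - 4676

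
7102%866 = 174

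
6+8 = 14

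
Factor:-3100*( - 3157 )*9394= 91936259800 = 2^3*5^2*7^2* 11^2 *31^1*41^1*61^1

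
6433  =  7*919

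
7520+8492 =16012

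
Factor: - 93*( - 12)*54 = 2^3*3^5*31^1 = 60264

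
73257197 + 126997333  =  200254530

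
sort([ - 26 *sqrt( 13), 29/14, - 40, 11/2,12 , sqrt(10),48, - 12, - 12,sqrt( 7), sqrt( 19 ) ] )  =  [ - 26*sqrt(13),-40, - 12,-12,  29/14,  sqrt(7 ),sqrt(10),  sqrt ( 19 ),  11/2, 12, 48 ] 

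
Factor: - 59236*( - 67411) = 2^2*59^1*251^1  *  67411^1 =3993157996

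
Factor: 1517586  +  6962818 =8480404   =  2^2*2120101^1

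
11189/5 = 11189/5 = 2237.80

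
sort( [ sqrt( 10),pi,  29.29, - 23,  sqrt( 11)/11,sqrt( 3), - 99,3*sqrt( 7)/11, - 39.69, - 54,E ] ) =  [ - 99,-54, - 39.69, - 23, sqrt(  11) /11,3 * sqrt(7) /11  ,  sqrt( 3 ), E,pi,sqrt(10),29.29 ]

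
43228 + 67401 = 110629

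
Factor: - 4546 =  - 2^1*2273^1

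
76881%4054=3909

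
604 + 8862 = 9466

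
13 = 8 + 5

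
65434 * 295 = 19303030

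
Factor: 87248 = 2^4*7^1 * 19^1*41^1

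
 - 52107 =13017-65124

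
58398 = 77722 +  - 19324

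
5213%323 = 45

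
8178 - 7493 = 685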